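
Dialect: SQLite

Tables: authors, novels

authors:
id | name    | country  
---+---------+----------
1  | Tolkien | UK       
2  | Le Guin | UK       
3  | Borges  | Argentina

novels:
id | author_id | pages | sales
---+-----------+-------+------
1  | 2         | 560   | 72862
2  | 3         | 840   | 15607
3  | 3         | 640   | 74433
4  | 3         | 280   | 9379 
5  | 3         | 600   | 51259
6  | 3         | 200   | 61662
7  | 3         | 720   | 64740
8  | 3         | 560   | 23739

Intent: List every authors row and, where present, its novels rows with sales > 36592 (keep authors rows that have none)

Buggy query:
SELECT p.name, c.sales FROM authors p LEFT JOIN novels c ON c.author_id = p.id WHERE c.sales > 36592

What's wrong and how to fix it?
Bug: A WHERE condition on the right-hand table after LEFT JOIN drops unmatched parents

Fix: Put 'c.sales > 36592' in the JOIN's ON clause instead of WHERE

Corrected query:
SELECT p.name, c.sales FROM authors p LEFT JOIN novels c ON c.author_id = p.id AND c.sales > 36592

Result:
name    | sales
--------+------
Tolkien | NULL 
Le Guin | 72862
Borges  | 51259
Borges  | 61662
Borges  | 64740
Borges  | 74433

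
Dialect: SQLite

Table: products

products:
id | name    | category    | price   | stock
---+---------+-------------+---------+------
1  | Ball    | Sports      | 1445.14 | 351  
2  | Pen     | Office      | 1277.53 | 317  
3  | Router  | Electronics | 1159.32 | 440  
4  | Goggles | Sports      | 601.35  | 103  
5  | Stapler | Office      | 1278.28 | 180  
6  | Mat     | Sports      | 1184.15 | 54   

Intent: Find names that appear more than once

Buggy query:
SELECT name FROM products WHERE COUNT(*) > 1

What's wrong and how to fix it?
Bug: WHERE can't reference COUNT(*); aggregates are computed after WHERE

Fix: GROUP BY name, then filter groups with HAVING COUNT(*) > 1

Corrected query:
SELECT name FROM products GROUP BY name HAVING COUNT(*) > 1

Result:
(no rows)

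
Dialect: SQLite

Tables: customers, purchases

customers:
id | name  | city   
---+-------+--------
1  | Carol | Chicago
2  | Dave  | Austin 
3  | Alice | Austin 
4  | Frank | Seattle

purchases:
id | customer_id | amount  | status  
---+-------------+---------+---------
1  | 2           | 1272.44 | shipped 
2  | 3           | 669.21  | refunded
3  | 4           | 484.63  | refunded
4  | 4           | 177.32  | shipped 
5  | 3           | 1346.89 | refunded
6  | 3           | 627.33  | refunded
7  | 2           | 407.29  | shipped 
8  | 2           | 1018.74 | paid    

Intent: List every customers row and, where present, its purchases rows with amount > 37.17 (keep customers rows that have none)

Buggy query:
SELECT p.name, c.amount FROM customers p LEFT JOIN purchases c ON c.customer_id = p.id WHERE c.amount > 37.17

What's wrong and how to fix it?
Bug: Filtering c.amount in WHERE discards the NULL rows produced by LEFT JOIN, turning it into an inner join

Fix: Put 'c.amount > 37.17' in the JOIN's ON clause instead of WHERE

Corrected query:
SELECT p.name, c.amount FROM customers p LEFT JOIN purchases c ON c.customer_id = p.id AND c.amount > 37.17

Result:
name  | amount 
------+--------
Carol | NULL   
Dave  | 407.29 
Dave  | 1018.74
Dave  | 1272.44
Alice | 627.33 
Alice | 669.21 
Alice | 1346.89
Frank | 177.32 
Frank | 484.63 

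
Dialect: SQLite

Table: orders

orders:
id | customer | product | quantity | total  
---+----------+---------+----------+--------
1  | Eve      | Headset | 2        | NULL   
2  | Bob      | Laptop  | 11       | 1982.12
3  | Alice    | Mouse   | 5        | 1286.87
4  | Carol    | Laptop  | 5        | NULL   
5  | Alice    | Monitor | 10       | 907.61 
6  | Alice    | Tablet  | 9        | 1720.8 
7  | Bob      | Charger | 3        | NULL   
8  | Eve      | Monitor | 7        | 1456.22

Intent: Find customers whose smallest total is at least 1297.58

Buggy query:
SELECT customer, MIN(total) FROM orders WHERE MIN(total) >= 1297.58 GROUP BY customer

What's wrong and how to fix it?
Bug: Aggregates like MIN are computed per group after WHERE runs

Fix: Replace WHERE with HAVING after the GROUP BY

Corrected query:
SELECT customer, MIN(total) FROM orders GROUP BY customer HAVING MIN(total) >= 1297.58

Result:
customer | MIN(total)
---------+-----------
Bob      | 1982.12   
Eve      | 1456.22   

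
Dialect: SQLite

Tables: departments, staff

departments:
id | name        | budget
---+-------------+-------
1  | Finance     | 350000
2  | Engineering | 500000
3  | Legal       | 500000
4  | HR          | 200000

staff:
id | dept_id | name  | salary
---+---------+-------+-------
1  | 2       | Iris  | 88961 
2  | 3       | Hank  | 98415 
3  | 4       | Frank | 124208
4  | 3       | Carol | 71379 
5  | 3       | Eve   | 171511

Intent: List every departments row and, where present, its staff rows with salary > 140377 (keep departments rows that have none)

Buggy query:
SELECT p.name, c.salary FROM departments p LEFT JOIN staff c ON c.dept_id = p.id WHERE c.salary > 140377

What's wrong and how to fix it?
Bug: A WHERE condition on the right-hand table after LEFT JOIN drops unmatched parents

Fix: Put 'c.salary > 140377' in the JOIN's ON clause instead of WHERE

Corrected query:
SELECT p.name, c.salary FROM departments p LEFT JOIN staff c ON c.dept_id = p.id AND c.salary > 140377

Result:
name        | salary
------------+-------
Finance     | NULL  
Engineering | NULL  
Legal       | 171511
HR          | NULL  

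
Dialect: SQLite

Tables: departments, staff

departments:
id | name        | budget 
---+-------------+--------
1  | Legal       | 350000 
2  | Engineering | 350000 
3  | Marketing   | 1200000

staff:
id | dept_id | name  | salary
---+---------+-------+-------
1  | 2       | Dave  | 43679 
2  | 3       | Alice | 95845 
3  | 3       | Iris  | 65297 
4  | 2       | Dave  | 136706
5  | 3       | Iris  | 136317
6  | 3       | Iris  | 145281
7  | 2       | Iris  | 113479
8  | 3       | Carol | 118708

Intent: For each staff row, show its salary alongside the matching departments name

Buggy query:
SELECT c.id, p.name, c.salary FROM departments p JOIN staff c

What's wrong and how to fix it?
Bug: Missing join condition: each staff row is matched to all departments rows instead of just its own

Fix: Specify the join condition linking the foreign key to the parent id

Corrected query:
SELECT c.id, p.name, c.salary FROM departments p JOIN staff c ON c.dept_id = p.id

Result:
id | name        | salary
---+-------------+-------
1  | Engineering | 43679 
2  | Marketing   | 95845 
3  | Marketing   | 65297 
4  | Engineering | 136706
5  | Marketing   | 136317
6  | Marketing   | 145281
7  | Engineering | 113479
8  | Marketing   | 118708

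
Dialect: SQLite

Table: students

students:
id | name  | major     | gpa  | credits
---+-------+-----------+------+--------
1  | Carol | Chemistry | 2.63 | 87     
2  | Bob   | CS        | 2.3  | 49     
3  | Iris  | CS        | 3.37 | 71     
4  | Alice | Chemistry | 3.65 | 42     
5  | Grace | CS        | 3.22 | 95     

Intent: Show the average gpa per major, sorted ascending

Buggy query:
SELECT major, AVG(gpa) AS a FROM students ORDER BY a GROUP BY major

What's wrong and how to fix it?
Bug: ORDER BY appears before GROUP BY; SQL clause order requires GROUP BY first

Fix: Move ORDER BY to the end, after GROUP BY

Corrected query:
SELECT major, AVG(gpa) AS a FROM students GROUP BY major ORDER BY a

Result:
major     | a       
----------+---------
CS        | 2.963333
Chemistry | 3.14    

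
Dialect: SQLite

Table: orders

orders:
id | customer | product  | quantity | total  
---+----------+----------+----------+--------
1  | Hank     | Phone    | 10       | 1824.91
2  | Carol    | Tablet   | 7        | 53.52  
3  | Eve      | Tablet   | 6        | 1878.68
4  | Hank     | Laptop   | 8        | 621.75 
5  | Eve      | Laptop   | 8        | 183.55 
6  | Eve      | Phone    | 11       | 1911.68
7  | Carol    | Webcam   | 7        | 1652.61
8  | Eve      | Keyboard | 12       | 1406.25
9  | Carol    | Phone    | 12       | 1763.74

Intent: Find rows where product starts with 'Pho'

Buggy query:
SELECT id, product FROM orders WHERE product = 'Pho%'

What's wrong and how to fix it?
Bug: '=' compares the literal string including the % character; pattern matching needs LIKE

Fix: Replace '=' with LIKE so 'Pho%' is treated as a pattern

Corrected query:
SELECT id, product FROM orders WHERE product LIKE 'Pho%'

Result:
id | product
---+--------
1  | Phone  
6  | Phone  
9  | Phone  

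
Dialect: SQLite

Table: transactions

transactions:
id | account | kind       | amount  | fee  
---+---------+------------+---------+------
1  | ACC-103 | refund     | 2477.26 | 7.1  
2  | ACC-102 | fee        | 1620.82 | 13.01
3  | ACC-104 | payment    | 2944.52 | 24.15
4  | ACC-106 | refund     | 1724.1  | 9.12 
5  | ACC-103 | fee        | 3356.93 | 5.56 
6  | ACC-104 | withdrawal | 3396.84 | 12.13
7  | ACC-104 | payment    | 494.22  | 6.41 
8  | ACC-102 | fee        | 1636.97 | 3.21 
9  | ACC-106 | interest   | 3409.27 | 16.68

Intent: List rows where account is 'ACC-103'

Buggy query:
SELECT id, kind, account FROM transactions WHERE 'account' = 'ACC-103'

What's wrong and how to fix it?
Bug: 'account' in single quotes is a string literal, not the column; the comparison is literal-vs-literal and never true

Fix: Reference the column as account without single quotes

Corrected query:
SELECT id, kind, account FROM transactions WHERE account = 'ACC-103'

Result:
id | kind   | account
---+--------+--------
1  | refund | ACC-103
5  | fee    | ACC-103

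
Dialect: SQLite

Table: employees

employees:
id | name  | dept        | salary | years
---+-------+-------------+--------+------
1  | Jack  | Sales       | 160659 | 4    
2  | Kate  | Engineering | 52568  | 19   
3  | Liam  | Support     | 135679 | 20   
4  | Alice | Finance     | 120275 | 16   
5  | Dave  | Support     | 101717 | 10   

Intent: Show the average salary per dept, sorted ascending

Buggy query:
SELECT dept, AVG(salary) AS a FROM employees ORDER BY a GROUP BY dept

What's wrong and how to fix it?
Bug: ORDER BY appears before GROUP BY; SQL clause order requires GROUP BY first

Fix: Reorder: SELECT … FROM … GROUP BY … ORDER BY …

Corrected query:
SELECT dept, AVG(salary) AS a FROM employees GROUP BY dept ORDER BY a

Result:
dept        | a     
------------+-------
Engineering | 52568 
Support     | 118698
Finance     | 120275
Sales       | 160659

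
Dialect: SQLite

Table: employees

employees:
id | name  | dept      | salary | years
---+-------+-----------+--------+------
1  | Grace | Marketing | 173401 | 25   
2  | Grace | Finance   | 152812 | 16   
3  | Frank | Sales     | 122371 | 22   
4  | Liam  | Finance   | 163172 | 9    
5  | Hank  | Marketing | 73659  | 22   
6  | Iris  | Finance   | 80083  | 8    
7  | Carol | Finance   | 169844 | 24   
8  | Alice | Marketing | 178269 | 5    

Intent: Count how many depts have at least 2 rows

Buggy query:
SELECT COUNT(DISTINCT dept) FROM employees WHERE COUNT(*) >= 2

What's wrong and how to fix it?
Bug: COUNT(*) cannot appear in WHERE; the per-group count doesn't exist yet

Fix: Group first with HAVING COUNT(*) >= 2, then COUNT the resulting groups

Corrected query:
SELECT COUNT(*) FROM (SELECT dept FROM employees GROUP BY dept HAVING COUNT(*) >= 2)

Result:
COUNT(*)
--------
2       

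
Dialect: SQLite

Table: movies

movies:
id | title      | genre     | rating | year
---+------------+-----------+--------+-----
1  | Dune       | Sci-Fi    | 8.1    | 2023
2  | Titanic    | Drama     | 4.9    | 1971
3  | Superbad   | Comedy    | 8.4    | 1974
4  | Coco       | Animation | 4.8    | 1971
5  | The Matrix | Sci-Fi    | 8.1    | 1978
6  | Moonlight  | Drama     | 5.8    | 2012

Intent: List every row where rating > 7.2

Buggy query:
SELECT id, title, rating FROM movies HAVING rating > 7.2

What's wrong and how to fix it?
Bug: HAVING filters the output of aggregation, but this query has no GROUP BY and no aggregate functions, so SQLite rejects it (HAVING clause on a non-aggregate query); the condition here is per row

Fix: Replace HAVING with WHERE since the condition applies to individual rows

Corrected query:
SELECT id, title, rating FROM movies WHERE rating > 7.2

Result:
id | title      | rating
---+------------+-------
1  | Dune       | 8.1   
3  | Superbad   | 8.4   
5  | The Matrix | 8.1   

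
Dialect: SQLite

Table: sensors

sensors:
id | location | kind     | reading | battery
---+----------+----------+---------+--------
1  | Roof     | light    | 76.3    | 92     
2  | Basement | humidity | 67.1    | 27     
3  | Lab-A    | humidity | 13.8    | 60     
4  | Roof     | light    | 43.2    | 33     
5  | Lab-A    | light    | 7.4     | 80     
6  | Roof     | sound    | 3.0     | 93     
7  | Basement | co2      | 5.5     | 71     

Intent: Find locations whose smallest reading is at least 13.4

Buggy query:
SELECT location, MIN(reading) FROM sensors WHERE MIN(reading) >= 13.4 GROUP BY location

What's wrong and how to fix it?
Bug: Aggregates like MIN are computed per group after WHERE runs

Fix: Replace WHERE with HAVING after the GROUP BY

Corrected query:
SELECT location, MIN(reading) FROM sensors GROUP BY location HAVING MIN(reading) >= 13.4

Result:
(no rows)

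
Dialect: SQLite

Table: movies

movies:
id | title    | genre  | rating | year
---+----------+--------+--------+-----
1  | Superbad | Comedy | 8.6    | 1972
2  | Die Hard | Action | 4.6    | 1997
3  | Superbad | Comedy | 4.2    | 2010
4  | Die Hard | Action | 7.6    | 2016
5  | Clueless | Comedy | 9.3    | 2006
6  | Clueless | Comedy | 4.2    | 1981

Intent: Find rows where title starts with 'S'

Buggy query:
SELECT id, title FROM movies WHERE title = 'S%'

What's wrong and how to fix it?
Bug: Wildcards only work with LIKE; '=' treats '%' as a literal character

Fix: Use LIKE for wildcard pattern matching

Corrected query:
SELECT id, title FROM movies WHERE title LIKE 'S%'

Result:
id | title   
---+---------
1  | Superbad
3  | Superbad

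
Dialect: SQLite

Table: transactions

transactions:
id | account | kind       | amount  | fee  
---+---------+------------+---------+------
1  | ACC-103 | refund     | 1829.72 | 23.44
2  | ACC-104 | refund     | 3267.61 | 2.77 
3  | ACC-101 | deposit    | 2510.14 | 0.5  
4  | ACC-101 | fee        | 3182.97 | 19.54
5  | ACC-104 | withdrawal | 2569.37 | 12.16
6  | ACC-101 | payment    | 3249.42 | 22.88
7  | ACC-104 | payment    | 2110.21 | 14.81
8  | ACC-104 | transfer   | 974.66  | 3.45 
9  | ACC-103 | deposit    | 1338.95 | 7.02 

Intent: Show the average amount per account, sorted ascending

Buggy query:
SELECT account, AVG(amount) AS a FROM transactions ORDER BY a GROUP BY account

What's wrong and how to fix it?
Bug: ORDER BY appears before GROUP BY; SQL clause order requires GROUP BY first

Fix: Move ORDER BY to the end, after GROUP BY

Corrected query:
SELECT account, AVG(amount) AS a FROM transactions GROUP BY account ORDER BY a

Result:
account | a          
--------+------------
ACC-103 | 1584.335   
ACC-104 | 2230.4625  
ACC-101 | 2980.843333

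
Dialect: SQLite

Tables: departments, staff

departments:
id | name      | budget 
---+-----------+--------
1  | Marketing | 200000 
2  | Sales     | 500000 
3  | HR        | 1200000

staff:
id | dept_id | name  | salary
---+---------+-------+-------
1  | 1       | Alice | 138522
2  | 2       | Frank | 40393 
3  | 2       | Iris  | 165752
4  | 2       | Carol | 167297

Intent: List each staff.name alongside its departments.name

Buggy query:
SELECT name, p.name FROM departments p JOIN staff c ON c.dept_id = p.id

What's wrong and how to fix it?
Bug: 'name' exists in both joined tables, so the database can't tell which one is meant

Fix: Qualify the column with its table alias (c.name)

Corrected query:
SELECT c.name, p.name FROM departments p JOIN staff c ON c.dept_id = p.id

Result:
name  | name     
------+----------
Alice | Marketing
Frank | Sales    
Iris  | Sales    
Carol | Sales    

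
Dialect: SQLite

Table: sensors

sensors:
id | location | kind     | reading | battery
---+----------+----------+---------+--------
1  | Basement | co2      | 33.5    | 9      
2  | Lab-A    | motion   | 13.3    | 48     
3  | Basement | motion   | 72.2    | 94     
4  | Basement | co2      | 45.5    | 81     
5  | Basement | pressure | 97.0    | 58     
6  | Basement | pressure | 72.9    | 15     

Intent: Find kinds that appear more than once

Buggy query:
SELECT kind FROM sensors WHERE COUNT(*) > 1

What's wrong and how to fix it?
Bug: WHERE can't reference COUNT(*); aggregates are computed after WHERE

Fix: Group first, then use HAVING for the count condition

Corrected query:
SELECT kind FROM sensors GROUP BY kind HAVING COUNT(*) > 1

Result:
kind    
--------
co2     
motion  
pressure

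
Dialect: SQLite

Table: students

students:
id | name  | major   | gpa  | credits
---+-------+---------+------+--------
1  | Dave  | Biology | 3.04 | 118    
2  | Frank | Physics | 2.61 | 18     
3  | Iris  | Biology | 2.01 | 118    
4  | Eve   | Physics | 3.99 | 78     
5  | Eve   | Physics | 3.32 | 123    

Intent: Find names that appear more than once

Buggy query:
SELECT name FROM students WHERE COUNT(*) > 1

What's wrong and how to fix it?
Bug: COUNT(*) is an aggregate and cannot be used in WHERE

Fix: Group first, then use HAVING for the count condition

Corrected query:
SELECT name FROM students GROUP BY name HAVING COUNT(*) > 1

Result:
name
----
Eve 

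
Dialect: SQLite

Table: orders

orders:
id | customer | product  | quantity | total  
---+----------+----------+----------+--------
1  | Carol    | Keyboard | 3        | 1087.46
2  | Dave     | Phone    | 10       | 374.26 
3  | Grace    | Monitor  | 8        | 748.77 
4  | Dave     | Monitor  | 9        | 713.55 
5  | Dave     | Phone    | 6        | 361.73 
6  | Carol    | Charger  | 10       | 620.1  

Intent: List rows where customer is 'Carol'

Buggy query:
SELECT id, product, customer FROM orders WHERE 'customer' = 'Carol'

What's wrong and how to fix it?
Bug: 'customer' in single quotes is a string literal, not the column; the comparison is literal-vs-literal and never true

Fix: Reference the column as customer without single quotes

Corrected query:
SELECT id, product, customer FROM orders WHERE customer = 'Carol'

Result:
id | product  | customer
---+----------+---------
1  | Keyboard | Carol   
6  | Charger  | Carol   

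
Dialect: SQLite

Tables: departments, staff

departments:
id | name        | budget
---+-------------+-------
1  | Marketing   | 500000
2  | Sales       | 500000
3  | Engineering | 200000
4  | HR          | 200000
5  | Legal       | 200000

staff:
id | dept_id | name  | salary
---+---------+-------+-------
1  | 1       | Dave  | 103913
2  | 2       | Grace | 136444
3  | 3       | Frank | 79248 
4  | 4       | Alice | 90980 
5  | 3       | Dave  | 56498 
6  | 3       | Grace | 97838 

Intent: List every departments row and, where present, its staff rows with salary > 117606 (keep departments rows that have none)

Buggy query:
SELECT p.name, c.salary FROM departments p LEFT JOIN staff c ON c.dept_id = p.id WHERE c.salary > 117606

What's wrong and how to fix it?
Bug: A WHERE condition on the right-hand table after LEFT JOIN drops unmatched parents

Fix: Put 'c.salary > 117606' in the JOIN's ON clause instead of WHERE

Corrected query:
SELECT p.name, c.salary FROM departments p LEFT JOIN staff c ON c.dept_id = p.id AND c.salary > 117606

Result:
name        | salary
------------+-------
Marketing   | NULL  
Sales       | 136444
Engineering | NULL  
HR          | NULL  
Legal       | NULL  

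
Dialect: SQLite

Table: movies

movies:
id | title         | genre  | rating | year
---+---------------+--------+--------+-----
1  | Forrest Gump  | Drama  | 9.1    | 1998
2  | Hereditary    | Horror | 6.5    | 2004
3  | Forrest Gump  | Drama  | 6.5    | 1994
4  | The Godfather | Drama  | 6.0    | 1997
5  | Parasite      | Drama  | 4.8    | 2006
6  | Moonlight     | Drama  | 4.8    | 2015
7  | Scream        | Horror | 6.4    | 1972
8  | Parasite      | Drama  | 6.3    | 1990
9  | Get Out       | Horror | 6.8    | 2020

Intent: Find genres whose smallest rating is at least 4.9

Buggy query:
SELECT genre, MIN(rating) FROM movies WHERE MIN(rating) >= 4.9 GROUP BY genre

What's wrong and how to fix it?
Bug: MIN() in WHERE is a misuse of aggregate

Fix: Use HAVING for the per-group MIN condition

Corrected query:
SELECT genre, MIN(rating) FROM movies GROUP BY genre HAVING MIN(rating) >= 4.9

Result:
genre  | MIN(rating)
-------+------------
Horror | 6.4        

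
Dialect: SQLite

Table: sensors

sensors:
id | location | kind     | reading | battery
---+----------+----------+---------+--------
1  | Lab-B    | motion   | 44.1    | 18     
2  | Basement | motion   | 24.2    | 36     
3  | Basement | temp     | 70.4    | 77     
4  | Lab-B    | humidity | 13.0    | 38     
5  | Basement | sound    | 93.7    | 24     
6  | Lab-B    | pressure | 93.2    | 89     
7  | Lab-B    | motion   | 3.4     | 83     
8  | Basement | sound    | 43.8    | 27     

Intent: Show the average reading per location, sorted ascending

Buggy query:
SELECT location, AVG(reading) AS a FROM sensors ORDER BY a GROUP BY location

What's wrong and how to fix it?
Bug: ORDER BY appears before GROUP BY; SQL clause order requires GROUP BY first

Fix: Move ORDER BY to the end, after GROUP BY

Corrected query:
SELECT location, AVG(reading) AS a FROM sensors GROUP BY location ORDER BY a

Result:
location | a     
---------+-------
Lab-B    | 38.425
Basement | 58.025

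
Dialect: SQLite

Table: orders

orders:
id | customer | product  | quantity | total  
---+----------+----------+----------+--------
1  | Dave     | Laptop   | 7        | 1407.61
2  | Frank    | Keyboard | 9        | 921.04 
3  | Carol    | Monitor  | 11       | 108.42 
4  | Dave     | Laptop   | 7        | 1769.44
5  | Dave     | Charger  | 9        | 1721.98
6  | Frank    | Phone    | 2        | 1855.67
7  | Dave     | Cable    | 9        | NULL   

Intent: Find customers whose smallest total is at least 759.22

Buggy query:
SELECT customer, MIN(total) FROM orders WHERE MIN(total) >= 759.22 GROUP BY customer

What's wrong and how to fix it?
Bug: MIN() in WHERE is a misuse of aggregate

Fix: Replace WHERE with HAVING after the GROUP BY

Corrected query:
SELECT customer, MIN(total) FROM orders GROUP BY customer HAVING MIN(total) >= 759.22

Result:
customer | MIN(total)
---------+-----------
Dave     | 1407.61   
Frank    | 921.04    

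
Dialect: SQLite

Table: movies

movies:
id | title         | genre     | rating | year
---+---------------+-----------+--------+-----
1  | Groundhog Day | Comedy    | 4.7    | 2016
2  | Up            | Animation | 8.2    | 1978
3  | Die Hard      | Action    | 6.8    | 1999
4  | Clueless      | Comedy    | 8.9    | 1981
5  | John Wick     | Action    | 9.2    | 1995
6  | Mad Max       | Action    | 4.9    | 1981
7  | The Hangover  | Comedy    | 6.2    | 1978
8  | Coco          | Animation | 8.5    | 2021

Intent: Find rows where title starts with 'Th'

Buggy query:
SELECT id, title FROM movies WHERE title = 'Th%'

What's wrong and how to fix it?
Bug: '=' compares the literal string including the % character; pattern matching needs LIKE

Fix: Use LIKE for wildcard pattern matching

Corrected query:
SELECT id, title FROM movies WHERE title LIKE 'Th%'

Result:
id | title       
---+-------------
7  | The Hangover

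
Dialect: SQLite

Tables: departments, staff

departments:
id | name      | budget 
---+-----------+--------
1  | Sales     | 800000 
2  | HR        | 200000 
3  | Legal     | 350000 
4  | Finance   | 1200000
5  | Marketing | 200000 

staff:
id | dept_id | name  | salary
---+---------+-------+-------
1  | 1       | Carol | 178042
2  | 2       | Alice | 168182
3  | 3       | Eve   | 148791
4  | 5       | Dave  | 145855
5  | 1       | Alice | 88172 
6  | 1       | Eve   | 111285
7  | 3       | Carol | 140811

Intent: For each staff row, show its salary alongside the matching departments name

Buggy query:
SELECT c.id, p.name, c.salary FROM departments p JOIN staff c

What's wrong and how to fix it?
Bug: Missing join condition: each staff row is matched to all departments rows instead of just its own

Fix: Add ON c.dept_id = p.id to the JOIN

Corrected query:
SELECT c.id, p.name, c.salary FROM departments p JOIN staff c ON c.dept_id = p.id

Result:
id | name      | salary
---+-----------+-------
1  | Sales     | 178042
2  | HR        | 168182
3  | Legal     | 148791
4  | Marketing | 145855
5  | Sales     | 88172 
6  | Sales     | 111285
7  | Legal     | 140811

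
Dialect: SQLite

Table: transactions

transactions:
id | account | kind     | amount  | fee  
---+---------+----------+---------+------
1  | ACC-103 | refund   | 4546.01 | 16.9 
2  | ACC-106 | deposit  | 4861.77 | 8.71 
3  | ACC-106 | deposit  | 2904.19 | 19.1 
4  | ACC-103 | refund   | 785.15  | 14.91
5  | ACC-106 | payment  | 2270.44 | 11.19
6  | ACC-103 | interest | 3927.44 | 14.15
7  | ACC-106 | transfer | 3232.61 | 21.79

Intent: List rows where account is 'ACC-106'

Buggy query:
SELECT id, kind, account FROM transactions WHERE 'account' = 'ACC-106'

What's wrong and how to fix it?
Bug: 'account' in single quotes is a string literal, not the column; the comparison is literal-vs-literal and never true

Fix: Reference the column as account without single quotes

Corrected query:
SELECT id, kind, account FROM transactions WHERE account = 'ACC-106'

Result:
id | kind     | account
---+----------+--------
2  | deposit  | ACC-106
3  | deposit  | ACC-106
5  | payment  | ACC-106
7  | transfer | ACC-106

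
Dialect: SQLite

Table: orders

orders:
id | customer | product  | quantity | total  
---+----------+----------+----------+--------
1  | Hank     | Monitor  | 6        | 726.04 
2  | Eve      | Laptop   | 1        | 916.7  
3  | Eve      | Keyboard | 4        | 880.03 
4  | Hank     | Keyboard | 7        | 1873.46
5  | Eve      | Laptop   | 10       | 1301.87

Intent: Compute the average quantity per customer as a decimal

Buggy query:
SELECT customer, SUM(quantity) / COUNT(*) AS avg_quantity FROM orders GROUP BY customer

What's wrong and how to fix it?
Bug: Both operands are integers, so '/' performs integer division and truncates

Fix: Cast one side to REAL so the division keeps the fractional part

Corrected query:
SELECT customer, SUM(quantity) * 1.0 / COUNT(*) AS avg_quantity FROM orders GROUP BY customer

Result:
customer | avg_quantity
---------+-------------
Eve      | 5           
Hank     | 6.5         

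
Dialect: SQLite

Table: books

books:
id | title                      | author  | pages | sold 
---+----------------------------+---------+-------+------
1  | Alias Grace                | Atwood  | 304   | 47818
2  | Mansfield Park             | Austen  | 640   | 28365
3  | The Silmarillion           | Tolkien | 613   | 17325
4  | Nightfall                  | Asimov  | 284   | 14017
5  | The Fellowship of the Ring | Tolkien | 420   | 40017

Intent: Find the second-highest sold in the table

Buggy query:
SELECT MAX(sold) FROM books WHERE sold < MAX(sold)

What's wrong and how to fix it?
Bug: The inner MAX is an aggregate inside WHERE, which is not allowed

Fix: Compute the overall MAX in a subquery, then take MAX of rows below it

Corrected query:
SELECT MAX(sold) FROM books WHERE sold < (SELECT MAX(sold) FROM books)

Result:
MAX(sold)
---------
40017    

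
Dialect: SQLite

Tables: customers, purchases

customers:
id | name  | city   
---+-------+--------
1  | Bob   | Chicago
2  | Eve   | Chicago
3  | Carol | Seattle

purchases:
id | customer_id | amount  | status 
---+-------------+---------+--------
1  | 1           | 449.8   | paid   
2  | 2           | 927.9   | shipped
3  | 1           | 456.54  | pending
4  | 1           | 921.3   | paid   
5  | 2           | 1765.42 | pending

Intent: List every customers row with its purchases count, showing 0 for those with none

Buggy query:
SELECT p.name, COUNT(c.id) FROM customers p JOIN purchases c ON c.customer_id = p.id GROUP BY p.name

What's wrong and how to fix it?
Bug: An inner join excludes parents with zero children

Fix: Switch to LEFT JOIN to retain unmatched parent rows

Corrected query:
SELECT p.name, COUNT(c.id) FROM customers p LEFT JOIN purchases c ON c.customer_id = p.id GROUP BY p.name

Result:
name  | COUNT(c.id)
------+------------
Bob   | 3          
Carol | 0          
Eve   | 2          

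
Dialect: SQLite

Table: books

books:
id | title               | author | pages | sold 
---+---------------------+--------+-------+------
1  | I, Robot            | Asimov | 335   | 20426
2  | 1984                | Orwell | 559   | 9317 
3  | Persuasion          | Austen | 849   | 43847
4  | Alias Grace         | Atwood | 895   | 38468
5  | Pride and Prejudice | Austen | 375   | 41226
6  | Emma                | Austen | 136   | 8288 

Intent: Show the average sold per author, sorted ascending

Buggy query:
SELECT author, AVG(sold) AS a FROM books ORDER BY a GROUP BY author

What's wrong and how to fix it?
Bug: GROUP BY must precede ORDER BY

Fix: Move ORDER BY to the end, after GROUP BY

Corrected query:
SELECT author, AVG(sold) AS a FROM books GROUP BY author ORDER BY a

Result:
author | a           
-------+-------------
Orwell | 9317        
Asimov | 20426       
Austen | 31120.333333
Atwood | 38468       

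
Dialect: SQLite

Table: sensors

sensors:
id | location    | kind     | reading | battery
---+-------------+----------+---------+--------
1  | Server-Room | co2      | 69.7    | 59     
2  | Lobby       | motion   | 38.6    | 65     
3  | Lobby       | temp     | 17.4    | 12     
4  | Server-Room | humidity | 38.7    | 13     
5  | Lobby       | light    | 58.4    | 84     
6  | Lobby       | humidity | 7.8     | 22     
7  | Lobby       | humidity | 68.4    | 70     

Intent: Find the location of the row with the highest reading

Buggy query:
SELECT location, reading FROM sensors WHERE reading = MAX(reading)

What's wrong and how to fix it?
Bug: MAX(reading) is an aggregate and cannot be used directly in WHERE

Fix: Use a subquery: WHERE reading = (SELECT MAX(reading) FROM sensors)

Corrected query:
SELECT location, reading FROM sensors WHERE reading = (SELECT MAX(reading) FROM sensors)

Result:
location    | reading
------------+--------
Server-Room | 69.7   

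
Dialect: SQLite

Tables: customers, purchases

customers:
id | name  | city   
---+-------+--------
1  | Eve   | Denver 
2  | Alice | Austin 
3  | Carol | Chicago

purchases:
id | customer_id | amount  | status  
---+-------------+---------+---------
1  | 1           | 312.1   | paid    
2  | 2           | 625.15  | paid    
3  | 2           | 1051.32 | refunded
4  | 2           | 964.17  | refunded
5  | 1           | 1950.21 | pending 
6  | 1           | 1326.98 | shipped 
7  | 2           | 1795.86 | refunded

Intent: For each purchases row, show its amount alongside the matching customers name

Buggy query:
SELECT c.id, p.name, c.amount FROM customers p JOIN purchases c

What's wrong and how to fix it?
Bug: Missing join condition: each purchases row is matched to all customers rows instead of just its own

Fix: Add ON c.customer_id = p.id to the JOIN

Corrected query:
SELECT c.id, p.name, c.amount FROM customers p JOIN purchases c ON c.customer_id = p.id

Result:
id | name  | amount 
---+-------+--------
1  | Eve   | 312.1  
2  | Alice | 625.15 
3  | Alice | 1051.32
4  | Alice | 964.17 
5  | Eve   | 1950.21
6  | Eve   | 1326.98
7  | Alice | 1795.86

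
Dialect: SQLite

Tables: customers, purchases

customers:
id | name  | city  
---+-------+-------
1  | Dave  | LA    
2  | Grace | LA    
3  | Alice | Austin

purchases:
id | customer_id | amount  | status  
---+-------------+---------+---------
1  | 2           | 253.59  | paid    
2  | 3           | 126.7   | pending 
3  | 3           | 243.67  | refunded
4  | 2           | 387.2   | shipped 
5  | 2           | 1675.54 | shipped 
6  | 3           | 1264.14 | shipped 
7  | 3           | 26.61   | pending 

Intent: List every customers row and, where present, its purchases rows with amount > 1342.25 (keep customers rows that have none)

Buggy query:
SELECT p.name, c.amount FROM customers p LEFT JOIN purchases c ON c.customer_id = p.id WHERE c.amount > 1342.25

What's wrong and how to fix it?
Bug: A WHERE condition on the right-hand table after LEFT JOIN drops unmatched parents

Fix: Put 'c.amount > 1342.25' in the JOIN's ON clause instead of WHERE

Corrected query:
SELECT p.name, c.amount FROM customers p LEFT JOIN purchases c ON c.customer_id = p.id AND c.amount > 1342.25

Result:
name  | amount 
------+--------
Dave  | NULL   
Grace | 1675.54
Alice | NULL   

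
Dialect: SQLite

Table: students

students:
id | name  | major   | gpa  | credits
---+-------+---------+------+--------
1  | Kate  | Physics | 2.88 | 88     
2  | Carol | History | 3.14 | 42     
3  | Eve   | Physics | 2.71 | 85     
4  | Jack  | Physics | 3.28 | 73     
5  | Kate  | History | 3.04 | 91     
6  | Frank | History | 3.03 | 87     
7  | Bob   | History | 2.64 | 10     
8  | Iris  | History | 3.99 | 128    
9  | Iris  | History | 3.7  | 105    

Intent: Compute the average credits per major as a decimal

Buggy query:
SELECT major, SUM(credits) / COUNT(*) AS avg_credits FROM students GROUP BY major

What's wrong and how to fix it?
Bug: Both operands are integers, so '/' performs integer division and truncates

Fix: Cast one side to REAL so the division keeps the fractional part

Corrected query:
SELECT major, SUM(credits) * 1.0 / COUNT(*) AS avg_credits FROM students GROUP BY major

Result:
major   | avg_credits
--------+------------
History | 77.166667  
Physics | 82         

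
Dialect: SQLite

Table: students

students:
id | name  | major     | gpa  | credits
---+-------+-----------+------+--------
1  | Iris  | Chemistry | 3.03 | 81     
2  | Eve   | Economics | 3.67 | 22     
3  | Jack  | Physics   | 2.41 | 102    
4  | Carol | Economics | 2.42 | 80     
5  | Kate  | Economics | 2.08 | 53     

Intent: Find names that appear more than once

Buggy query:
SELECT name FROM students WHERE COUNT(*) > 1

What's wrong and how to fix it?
Bug: COUNT(*) is an aggregate and cannot be used in WHERE

Fix: GROUP BY name, then filter groups with HAVING COUNT(*) > 1

Corrected query:
SELECT name FROM students GROUP BY name HAVING COUNT(*) > 1

Result:
(no rows)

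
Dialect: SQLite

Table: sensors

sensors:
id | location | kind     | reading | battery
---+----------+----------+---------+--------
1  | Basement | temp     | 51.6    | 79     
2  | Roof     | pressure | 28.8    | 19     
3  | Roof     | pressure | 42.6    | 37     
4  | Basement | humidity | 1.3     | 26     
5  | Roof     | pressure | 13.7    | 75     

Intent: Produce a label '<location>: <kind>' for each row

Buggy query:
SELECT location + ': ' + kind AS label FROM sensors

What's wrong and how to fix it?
Bug: '+' is numeric addition; on text columns SQLite converts them to 0 instead of concatenating

Fix: Use the || operator for string concatenation

Corrected query:
SELECT location || ': ' || kind AS label FROM sensors

Result:
label             
------------------
Basement: temp    
Roof: pressure    
Roof: pressure    
Basement: humidity
Roof: pressure    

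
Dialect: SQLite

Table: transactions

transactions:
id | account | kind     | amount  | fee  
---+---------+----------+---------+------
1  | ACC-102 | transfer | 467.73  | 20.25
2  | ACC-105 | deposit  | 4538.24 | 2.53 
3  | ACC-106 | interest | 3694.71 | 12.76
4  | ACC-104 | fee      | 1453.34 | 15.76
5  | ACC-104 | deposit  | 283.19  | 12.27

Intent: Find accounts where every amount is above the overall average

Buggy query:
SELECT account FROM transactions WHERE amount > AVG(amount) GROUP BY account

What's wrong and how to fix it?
Bug: WHERE evaluates per row before aggregation, so AVG() is unavailable

Fix: Compute the overall average in a scalar subquery and compare each group's MIN against it in HAVING

Corrected query:
SELECT account FROM transactions GROUP BY account HAVING MIN(amount) > (SELECT AVG(amount) FROM transactions)

Result:
account
-------
ACC-105
ACC-106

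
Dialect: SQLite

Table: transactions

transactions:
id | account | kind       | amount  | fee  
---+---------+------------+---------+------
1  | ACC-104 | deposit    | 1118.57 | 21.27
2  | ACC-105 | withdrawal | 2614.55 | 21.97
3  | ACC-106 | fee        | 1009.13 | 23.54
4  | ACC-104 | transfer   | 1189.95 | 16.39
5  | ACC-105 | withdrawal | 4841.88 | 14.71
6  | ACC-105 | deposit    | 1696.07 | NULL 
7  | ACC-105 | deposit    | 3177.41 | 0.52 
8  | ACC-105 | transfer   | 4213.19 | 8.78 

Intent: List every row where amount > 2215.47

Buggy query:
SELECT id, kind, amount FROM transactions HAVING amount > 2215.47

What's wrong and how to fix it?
Bug: This is a non-aggregate query (no GROUP BY, no aggregates), so in SQLite the HAVING clause is invalid here; a row-level condition belongs in WHERE

Fix: Use WHERE for row-level filtering

Corrected query:
SELECT id, kind, amount FROM transactions WHERE amount > 2215.47

Result:
id | kind       | amount 
---+------------+--------
2  | withdrawal | 2614.55
5  | withdrawal | 4841.88
7  | deposit    | 3177.41
8  | transfer   | 4213.19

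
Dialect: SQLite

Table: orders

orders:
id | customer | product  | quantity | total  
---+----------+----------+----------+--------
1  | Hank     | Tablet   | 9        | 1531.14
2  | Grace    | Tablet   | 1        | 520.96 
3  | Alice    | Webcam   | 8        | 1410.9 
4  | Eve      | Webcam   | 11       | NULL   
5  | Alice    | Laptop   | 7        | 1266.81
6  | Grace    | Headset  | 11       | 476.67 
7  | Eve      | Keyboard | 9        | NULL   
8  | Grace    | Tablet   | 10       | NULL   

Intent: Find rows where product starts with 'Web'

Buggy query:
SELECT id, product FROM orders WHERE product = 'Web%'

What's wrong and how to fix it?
Bug: '=' compares the literal string including the % character; pattern matching needs LIKE

Fix: Replace '=' with LIKE so 'Web%' is treated as a pattern

Corrected query:
SELECT id, product FROM orders WHERE product LIKE 'Web%'

Result:
id | product
---+--------
3  | Webcam 
4  | Webcam 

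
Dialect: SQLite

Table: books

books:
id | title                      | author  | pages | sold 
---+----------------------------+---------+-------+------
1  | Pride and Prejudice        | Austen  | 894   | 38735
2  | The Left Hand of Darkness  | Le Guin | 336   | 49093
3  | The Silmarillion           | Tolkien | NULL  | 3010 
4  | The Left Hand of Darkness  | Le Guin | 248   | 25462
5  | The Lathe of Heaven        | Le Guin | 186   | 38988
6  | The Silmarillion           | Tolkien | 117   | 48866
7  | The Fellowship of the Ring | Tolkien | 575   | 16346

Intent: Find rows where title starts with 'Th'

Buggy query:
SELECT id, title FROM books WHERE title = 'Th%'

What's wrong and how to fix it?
Bug: Wildcards only work with LIKE; '=' treats '%' as a literal character

Fix: Replace '=' with LIKE so 'Th%' is treated as a pattern

Corrected query:
SELECT id, title FROM books WHERE title LIKE 'Th%'

Result:
id | title                     
---+---------------------------
2  | The Left Hand of Darkness 
3  | The Silmarillion          
4  | The Left Hand of Darkness 
5  | The Lathe of Heaven       
6  | The Silmarillion          
7  | The Fellowship of the Ring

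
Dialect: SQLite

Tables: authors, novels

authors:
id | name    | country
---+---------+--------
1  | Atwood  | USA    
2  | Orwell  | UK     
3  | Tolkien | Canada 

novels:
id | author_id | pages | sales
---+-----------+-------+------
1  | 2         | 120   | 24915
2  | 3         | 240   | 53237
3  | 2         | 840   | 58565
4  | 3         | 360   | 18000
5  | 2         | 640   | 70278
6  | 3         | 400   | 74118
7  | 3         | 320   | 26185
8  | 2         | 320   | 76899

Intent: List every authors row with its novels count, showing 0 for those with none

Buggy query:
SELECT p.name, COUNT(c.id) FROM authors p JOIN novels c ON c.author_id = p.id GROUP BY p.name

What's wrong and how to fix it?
Bug: INNER JOIN drops authors rows that have no matching novels rows

Fix: Switch to LEFT JOIN to retain unmatched parent rows

Corrected query:
SELECT p.name, COUNT(c.id) FROM authors p LEFT JOIN novels c ON c.author_id = p.id GROUP BY p.name

Result:
name    | COUNT(c.id)
--------+------------
Atwood  | 0          
Orwell  | 4          
Tolkien | 4          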